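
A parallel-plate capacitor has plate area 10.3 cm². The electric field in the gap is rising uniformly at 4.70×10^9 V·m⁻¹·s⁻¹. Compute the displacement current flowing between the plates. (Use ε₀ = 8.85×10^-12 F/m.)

I_d = ε₀ A (dE/dt) = (8.85×10^-12)(1.03×10^-3 m²)(4.70×10^9) = 4.28×10^-5 A.

4.28×10^-5 A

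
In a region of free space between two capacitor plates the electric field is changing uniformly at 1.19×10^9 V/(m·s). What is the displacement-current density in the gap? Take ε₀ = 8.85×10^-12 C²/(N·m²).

0.0105 A/m²

The displacement-current density is ε₀ ∂E/∂t = (8.85×10^-12)(1.19×10^9) = 0.0105 A/m².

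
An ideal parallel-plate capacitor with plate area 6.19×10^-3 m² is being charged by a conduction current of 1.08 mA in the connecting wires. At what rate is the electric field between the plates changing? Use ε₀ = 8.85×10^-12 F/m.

1.97×10^10 V/(m·s)

The displacement current between the plates equals the conduction current, I_d = 1.08 mA.
Since I_d = ε₀ A dE/dt, dE/dt = I_d/(ε₀A) = (1.08×10^-3)/((8.85×10^-12)(6.19×10^-3)) = 1.97×10^10 V/(m·s).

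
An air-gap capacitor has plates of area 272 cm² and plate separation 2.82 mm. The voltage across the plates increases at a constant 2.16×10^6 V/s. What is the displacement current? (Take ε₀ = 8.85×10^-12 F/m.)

1.84×10^-4 A

The field between the plates is E = V/d, so dE/dt = (2.16×10^6)/(2.82×10^-3 m) = 7.660×10^8 V/(m·s).
I_d = ε₀ A (dE/dt) = (8.85×10^-12)(0.0272)(7.660×10^8) = 1.84×10^-4 A.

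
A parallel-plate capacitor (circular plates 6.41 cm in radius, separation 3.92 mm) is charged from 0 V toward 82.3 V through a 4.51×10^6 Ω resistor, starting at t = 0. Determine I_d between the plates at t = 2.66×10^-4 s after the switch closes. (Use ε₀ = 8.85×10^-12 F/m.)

2.41×10^-6 A

With C = ε₀A/d = (8.85×10^-12)(0.01291)/(3.92×10^-3) = 2.915×10^-11 F, the time constant is τ = RC = 1.315×10^-4 s, so t/τ = 2.023 and e^(−t/τ) = 0.1323.
I_d = I_cond = (V₀/R) e^(−t/τ) = (1.825×10^-5)(0.1323) = 2.41×10^-6 A.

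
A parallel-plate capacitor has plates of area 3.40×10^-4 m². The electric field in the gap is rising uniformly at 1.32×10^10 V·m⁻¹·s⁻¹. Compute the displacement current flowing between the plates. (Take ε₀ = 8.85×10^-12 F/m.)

With a uniform field, Φ_E = EA, so I_d = ε₀ A dE/dt = 3.97×10^-5 A.

3.97×10^-5 A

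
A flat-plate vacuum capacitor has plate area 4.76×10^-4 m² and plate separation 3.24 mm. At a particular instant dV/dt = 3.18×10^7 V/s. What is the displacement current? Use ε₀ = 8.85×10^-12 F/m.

C = ε₀A/d = (8.85×10^-12)(4.76×10^-4)/(3.24×10^-3) = 1.300×10^-12 F.
I_d = C dV/dt = (1.300×10^-12)(3.18×10^7) = 4.13×10^-5 A.

4.13×10^-5 A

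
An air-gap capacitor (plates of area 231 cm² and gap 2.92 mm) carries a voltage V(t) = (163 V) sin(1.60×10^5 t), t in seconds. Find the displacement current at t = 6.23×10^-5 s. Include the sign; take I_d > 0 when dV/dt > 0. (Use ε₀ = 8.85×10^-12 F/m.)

dV/dt = (163)(1.60×10^5)·cos(9.968) = -2.233×10^7 V/s.
I_d = C dV/dt with C = ε₀A/d = (8.85×10^-12)(0.0231)/(2.92×10^-3) = 7.001×10^-11 F, so I_d = (7.001×10^-11)(-2.233×10^7) = -1.56×10^-3 A.

-1.56×10^-3 A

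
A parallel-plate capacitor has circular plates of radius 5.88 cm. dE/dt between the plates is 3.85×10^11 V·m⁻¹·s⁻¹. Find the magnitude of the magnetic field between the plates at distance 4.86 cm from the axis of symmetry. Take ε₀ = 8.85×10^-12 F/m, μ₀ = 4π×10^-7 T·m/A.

I_d = ε₀ dΦ_E/dt = ε₀ πR² (dE/dt) = (8.85×10^-12)(0.01086)(3.85×10^11) = 0.03700 A through the full plate area.
For r < R the Ampère–Maxwell law gives B(2πr) = μ₀ I_d (r²/R²), so B = μ₀ I_d r/(2πR²) = (4π×10^-7)(0.03700)(0.0486)/(2π·0.0588²) = 1.04×10^-7 T.

1.04×10^-7 T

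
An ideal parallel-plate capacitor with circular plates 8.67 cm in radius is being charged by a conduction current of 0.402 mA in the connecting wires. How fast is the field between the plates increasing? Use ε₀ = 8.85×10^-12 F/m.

The displacement current between the plates equals the conduction current, I_d = 0.402 mA.
Inverting I_d = ε₀ A dE/dt gives dE/dt = 4.02×10^-4 / (8.85×10^-12 · 0.02362) = 1.92×10^9 V/(m·s).

1.92×10^9 V/(m·s)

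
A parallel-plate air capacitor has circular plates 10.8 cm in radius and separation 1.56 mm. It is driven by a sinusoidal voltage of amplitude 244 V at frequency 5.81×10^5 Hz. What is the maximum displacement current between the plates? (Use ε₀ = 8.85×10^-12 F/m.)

0.185 A

C = ε₀A/d = (8.85×10^-12)(0.03664)/(1.56×10^-3) = 2.079×10^-10 F; ω = 2πf = 3.651×10^6 rad/s.
I_d = C dV/dt, so |I_d|_max = C V₀ ω = (2.079×10^-10)(244)(3.651×10^6) = 0.185 A.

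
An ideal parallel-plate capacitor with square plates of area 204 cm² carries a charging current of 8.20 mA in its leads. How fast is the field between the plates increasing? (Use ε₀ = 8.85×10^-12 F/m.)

Charge continuity gives I_d = I = 8.20×10^-3 A between the plates.
Inverting I_d = ε₀ A dE/dt gives dE/dt = 8.20×10^-3 / (8.85×10^-12 · 0.0204) = 4.54×10^10 V/(m·s).

4.54×10^10 V/(m·s)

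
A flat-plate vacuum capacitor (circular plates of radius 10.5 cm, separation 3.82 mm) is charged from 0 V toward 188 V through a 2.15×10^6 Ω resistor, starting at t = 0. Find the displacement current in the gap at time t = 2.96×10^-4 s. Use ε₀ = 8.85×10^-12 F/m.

With C = ε₀A/d = (8.85×10^-12)(0.03464)/(3.82×10^-3) = 8.025×10^-11 F, the time constant is τ = RC = 1.725×10^-4 s, so t/τ = 1.716 and e^(−t/τ) = 0.1798.
I_d = I_cond = (V₀/R) e^(−t/τ) = (8.744×10^-5)(0.1798) = 1.57×10^-5 A.

1.57×10^-5 A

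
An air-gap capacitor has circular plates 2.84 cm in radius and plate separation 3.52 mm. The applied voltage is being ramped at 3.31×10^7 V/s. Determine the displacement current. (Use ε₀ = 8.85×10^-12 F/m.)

2.11×10^-4 A

The field between the plates is E = V/d, so dE/dt = (3.31×10^7)/(3.52×10^-3 m) = 9.403×10^9 V/(m·s).
I_d = ε₀ A (dE/dt) = (8.85×10^-12)(2.534×10^-3)(9.403×10^9) = 2.11×10^-4 A.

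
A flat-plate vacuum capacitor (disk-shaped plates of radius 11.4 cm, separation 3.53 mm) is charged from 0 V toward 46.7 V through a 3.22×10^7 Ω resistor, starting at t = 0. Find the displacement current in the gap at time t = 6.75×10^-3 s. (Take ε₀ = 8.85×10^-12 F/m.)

C = ε₀A/d = (8.85×10^-12)(0.04083)/(3.53×10^-3) = 1.024×10^-10 F, so τ = RC = 3.297×10^-3 s.
The conduction current is I(t) = (V₀/R) e^(−t/τ), and the displacement current between the plates equals it.
t/τ = 2.047; I_d = (46.7/3.22×10^7) · e^(−2.047) = (1.450×10^-6)(0.1291) = 1.87×10^-7 A.

1.87×10^-7 A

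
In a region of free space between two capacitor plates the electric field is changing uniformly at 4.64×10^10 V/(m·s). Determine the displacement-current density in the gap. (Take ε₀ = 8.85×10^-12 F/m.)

0.411 A/m²

The displacement-current density is ε₀ ∂E/∂t = (8.85×10^-12)(4.64×10^10) = 0.411 A/m².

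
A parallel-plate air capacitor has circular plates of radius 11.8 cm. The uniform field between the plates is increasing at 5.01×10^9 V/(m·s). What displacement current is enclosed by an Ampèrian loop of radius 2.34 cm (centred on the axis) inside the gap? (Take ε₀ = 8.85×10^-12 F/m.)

7.63×10^-5 A

I_d = ε₀ dΦ_E/dt = ε₀ πR² (dE/dt) = (8.85×10^-12)(0.04374)(5.01×10^9) = 1.939×10^-3 A through the full plate area.
Through an area πr² the displacement current is I_d·(πr²/πR²) = I_d (r/R)² = 7.63×10^-5 A.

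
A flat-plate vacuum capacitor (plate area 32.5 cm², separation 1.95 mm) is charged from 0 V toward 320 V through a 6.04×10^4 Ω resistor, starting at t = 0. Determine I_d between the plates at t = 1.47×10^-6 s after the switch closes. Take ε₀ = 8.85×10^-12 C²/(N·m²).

1.02×10^-3 A

C = ε₀A/d = (8.85×10^-12)(3.25×10^-3)/(1.95×10^-3) = 1.475×10^-11 F and τ = RC = 8.909×10^-7 s. I_d in the gap equals the RC charging current.
I_d(t) = (V₀/R) e^(−t/τ) = 5.298×10^-3 · e^(−1.650) = 1.02×10^-3 A.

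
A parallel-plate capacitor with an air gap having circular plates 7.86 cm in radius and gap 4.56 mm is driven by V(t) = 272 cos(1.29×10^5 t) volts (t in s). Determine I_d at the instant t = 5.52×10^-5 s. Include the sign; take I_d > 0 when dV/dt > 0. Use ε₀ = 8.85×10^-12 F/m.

-9.82×10^-4 A

dE/dt = (V₀ω/d)·−sin(ωt) with ωt = 7.1208 rad: (272)(1.29×10^5)(-0.7430)/(4.56×10^-3) = -5.717×10^9 V/(m·s).
I_d = ε₀ A dE/dt = (8.85×10^-12)(0.01941)(-5.717×10^9) = -9.82×10^-4 A.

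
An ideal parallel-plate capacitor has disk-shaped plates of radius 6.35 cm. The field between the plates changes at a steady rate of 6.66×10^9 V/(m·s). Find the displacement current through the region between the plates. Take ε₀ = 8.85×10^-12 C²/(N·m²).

With a uniform field, Φ_E = EA, so I_d = ε₀ A dE/dt = 7.47×10^-4 A.

7.47×10^-4 A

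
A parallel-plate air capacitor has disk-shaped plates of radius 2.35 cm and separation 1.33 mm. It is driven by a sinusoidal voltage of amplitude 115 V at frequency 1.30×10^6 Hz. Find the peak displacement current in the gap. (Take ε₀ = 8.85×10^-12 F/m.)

C = ε₀A/d = (8.85×10^-12)(1.735×10^-3)/(1.33×10^-3) = 1.154×10^-11 F; ω = 2πf = 8.168×10^6 rad/s.
I_d = C dV/dt, so |I_d|_max = C V₀ ω = (1.154×10^-11)(115)(8.168×10^6) = 0.0108 A.

0.0108 A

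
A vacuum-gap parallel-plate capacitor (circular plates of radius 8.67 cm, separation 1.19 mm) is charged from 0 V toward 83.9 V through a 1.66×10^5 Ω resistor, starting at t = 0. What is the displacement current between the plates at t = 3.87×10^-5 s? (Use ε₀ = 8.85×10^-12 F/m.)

1.34×10^-4 A

C = ε₀A/d = (8.85×10^-12)(0.02362)/(1.19×10^-3) = 1.757×10^-10 F, so τ = RC = 2.917×10^-5 s.
The conduction current is I(t) = (V₀/R) e^(−t/τ), and the displacement current between the plates equals it.
t/τ = 1.327; I_d = (83.9/1.66×10^5) · e^(−1.327) = (5.054×10^-4)(0.2653) = 1.34×10^-4 A.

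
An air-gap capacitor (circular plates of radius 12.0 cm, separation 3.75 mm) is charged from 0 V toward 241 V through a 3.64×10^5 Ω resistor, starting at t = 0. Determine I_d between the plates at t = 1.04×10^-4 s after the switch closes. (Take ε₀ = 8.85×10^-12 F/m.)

4.56×10^-5 A

C = ε₀A/d = (8.85×10^-12)(0.04524)/(3.75×10^-3) = 1.068×10^-10 F and τ = RC = 3.888×10^-5 s. I_d in the gap equals the RC charging current.
I_d(t) = (V₀/R) e^(−t/τ) = 6.621×10^-4 · e^(−2.675) = 4.56×10^-5 A.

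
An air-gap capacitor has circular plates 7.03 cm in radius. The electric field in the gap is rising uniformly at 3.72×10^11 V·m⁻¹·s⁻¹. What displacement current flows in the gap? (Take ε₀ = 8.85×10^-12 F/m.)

0.0511 A

I_d = ε₀ A (dE/dt) = (8.85×10^-12)(0.01553 m²)(3.72×10^11) = 0.0511 A.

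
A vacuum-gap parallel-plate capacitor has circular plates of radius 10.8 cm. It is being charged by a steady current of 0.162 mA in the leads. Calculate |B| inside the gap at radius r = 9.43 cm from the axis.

By continuity the displacement current in the gap matches the conduction current: I_d = 1.62×10^-4 A.
∮B·dl = μ₀ I_d,enc with I_d,enc = I_d r²/R² = 1.235×10^-4 A; so B = μ₀ I_d,enc/(2πr) = 2.62×10^-10 T.

2.62×10^-10 T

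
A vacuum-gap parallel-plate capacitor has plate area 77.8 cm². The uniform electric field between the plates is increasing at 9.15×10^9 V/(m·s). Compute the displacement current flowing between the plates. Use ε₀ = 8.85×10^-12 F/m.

I_d = ε₀ A (dE/dt) = (8.85×10^-12)(7.78×10^-3 m²)(9.15×10^9) = 6.30×10^-4 A.

6.30×10^-4 A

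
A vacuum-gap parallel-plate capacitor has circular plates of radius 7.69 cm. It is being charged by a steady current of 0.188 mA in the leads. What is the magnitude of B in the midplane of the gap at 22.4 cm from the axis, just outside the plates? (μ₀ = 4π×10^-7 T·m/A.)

Between the plates the displacement current equals the wire current: I_d = 0.188 mA = 1.88×10^-4 A.
For r ≥ R the full I_d is enclosed: B = μ₀ I_d/(2πr) = (4π×10^-7)(1.88×10^-4)/(2π·0.224) = 1.68×10^-10 T.

1.68×10^-10 T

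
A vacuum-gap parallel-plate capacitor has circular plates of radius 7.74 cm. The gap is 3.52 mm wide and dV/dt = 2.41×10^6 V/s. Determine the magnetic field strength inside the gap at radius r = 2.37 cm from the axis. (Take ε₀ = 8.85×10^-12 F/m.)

dE/dt = (dV/dt)/d = 6.847×10^8 V/(m·s); I_d = ε₀(πR²)(dE/dt) = (8.85×10^-12)(0.01882)(6.847×10^8) = 1.140×10^-4 A.
An Ampèrian loop of radius r encloses a fraction (r/R)² of I_d. Then B·2πr = μ₀ I_d (r/R)², giving B = μ₀ I_d r/(2πR²) = 9.02×10^-11 T.

9.02×10^-11 T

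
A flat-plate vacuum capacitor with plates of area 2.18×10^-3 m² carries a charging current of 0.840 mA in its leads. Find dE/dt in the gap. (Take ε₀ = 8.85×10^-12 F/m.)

Charge continuity gives I_d = I = 8.40×10^-4 A between the plates.
Inverting I_d = ε₀ A dE/dt gives dE/dt = 8.40×10^-4 / (8.85×10^-12 · 2.18×10^-3) = 4.35×10^10 V/(m·s).

4.35×10^10 V/(m·s)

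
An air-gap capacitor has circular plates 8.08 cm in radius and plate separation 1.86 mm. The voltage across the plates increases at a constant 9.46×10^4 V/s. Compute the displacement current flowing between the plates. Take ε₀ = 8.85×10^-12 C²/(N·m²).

9.23×10^-6 A

E = V/d so dE/dt = (dV/dt)/d = 5.086×10^7 V/(m·s), and I_d = ε₀ A dE/dt = (8.85×10^-12)(0.02051)(5.086×10^7) = 9.23×10^-6 A.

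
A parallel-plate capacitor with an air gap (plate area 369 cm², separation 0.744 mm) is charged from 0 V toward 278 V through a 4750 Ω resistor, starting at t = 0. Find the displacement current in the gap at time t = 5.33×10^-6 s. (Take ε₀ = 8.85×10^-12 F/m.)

C = ε₀A/d = (8.85×10^-12)(0.0369)/(7.44×10^-4) = 4.389×10^-10 F and τ = RC = 2.085×10^-6 s. I_d in the gap equals the RC charging current.
I_d(t) = (V₀/R) e^(−t/τ) = 0.05853 · e^(−2.556) = 4.54×10^-3 A.

4.54×10^-3 A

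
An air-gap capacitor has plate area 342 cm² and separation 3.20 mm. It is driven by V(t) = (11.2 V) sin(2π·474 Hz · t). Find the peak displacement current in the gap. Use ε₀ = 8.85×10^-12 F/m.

C = ε₀A/d = (8.85×10^-12)(0.0342)/(3.20×10^-3) = 9.458×10^-11 F; ω = 2πf = 2978 rad/s.
I_d = C dV/dt, so |I_d|_max = C V₀ ω = (9.458×10^-11)(11.2)(2978) = 3.15×10^-6 A.

3.15×10^-6 A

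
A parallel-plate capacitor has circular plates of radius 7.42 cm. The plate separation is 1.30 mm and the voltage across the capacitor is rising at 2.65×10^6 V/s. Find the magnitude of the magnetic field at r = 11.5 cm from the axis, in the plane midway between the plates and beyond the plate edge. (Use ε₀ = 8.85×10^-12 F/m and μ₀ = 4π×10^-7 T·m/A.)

5.43×10^-10 T

With E = V/d, dE/dt = 2.038×10^9 V/(m·s) and πR² = 0.01730 m², giving I_d = ε₀ πR² dE/dt = 3.120×10^-4 A.
Outside the plates the loop encloses all of I_d, so B·2πr = μ₀ I_d and B = 5.43×10^-10 T.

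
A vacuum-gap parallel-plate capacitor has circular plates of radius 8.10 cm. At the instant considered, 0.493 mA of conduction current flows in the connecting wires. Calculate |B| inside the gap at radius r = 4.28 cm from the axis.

By continuity the displacement current in the gap matches the conduction current: I_d = 4.93×10^-4 A.
∮B·dl = μ₀ I_d,enc with I_d,enc = I_d r²/R² = 1.376×10^-4 A; so B = μ₀ I_d,enc/(2πr) = 6.43×10^-10 T.

6.43×10^-10 T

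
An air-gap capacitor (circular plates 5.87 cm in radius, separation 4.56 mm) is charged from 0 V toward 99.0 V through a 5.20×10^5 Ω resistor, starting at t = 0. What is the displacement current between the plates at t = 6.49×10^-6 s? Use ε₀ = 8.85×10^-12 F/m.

C = ε₀A/d = (8.85×10^-12)(0.01082)/(4.56×10^-3) = 2.100×10^-11 F, so τ = RC = 1.092×10^-5 s.
The conduction current is I(t) = (V₀/R) e^(−t/τ), and the displacement current between the plates equals it.
t/τ = 0.5943; I_d = (99.0/5.20×10^5) · e^(−0.5943) = (1.904×10^-4)(0.5519) = 1.05×10^-4 A.

1.05×10^-4 A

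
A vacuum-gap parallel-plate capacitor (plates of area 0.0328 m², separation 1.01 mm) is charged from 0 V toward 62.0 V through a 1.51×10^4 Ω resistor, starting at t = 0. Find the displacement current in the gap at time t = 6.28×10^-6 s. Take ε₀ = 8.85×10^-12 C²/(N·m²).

C = ε₀A/d = (8.85×10^-12)(0.0328)/(1.01×10^-3) = 2.874×10^-10 F and τ = RC = 4.340×10^-6 s. I_d in the gap equals the RC charging current.
I_d(t) = (V₀/R) e^(−t/τ) = 4.106×10^-3 · e^(−1.447) = 9.66×10^-4 A.

9.66×10^-4 A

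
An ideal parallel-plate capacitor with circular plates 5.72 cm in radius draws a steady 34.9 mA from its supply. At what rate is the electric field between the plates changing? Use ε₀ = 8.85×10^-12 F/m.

The displacement current between the plates equals the conduction current, I_d = 34.9 mA.
Since I_d = ε₀ A dE/dt, dE/dt = I_d/(ε₀A) = (0.0349)/((8.85×10^-12)(0.01028)) = 3.84×10^11 V/(m·s).

3.84×10^11 V/(m·s)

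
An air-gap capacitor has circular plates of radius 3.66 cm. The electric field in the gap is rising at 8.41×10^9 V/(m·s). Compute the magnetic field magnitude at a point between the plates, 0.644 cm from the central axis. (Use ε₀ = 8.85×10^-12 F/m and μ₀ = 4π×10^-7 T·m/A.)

3.01×10^-10 T

Total displacement current: I_d = ε₀(πR²)(dE/dt) = (8.85×10^-12)(4.208×10^-3)(8.41×10^9) = 3.132×10^-4 A.
For r < R the Ampère–Maxwell law gives B(2πr) = μ₀ I_d (r²/R²), so B = μ₀ I_d r/(2πR²) = (4π×10^-7)(3.132×10^-4)(6.44×10^-3)/(2π·0.0366²) = 3.01×10^-10 T.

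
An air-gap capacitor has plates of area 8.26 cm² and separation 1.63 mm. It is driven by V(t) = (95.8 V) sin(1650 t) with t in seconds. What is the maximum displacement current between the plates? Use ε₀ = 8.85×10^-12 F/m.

C = ε₀A/d = (8.85×10^-12)(8.26×10^-4)/(1.63×10^-3) = 4.485×10^-12 F; ω = 1650 rad/s.
I_d = C dV/dt, so |I_d|_max = C V₀ ω = (4.485×10^-12)(95.8)(1650) = 7.09×10^-7 A.

7.09×10^-7 A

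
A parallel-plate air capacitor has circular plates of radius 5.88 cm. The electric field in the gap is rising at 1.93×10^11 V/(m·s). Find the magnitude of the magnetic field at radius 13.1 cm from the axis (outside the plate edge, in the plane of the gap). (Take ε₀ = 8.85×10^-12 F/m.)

2.83×10^-8 T

Through the whole plate area (πR² = 0.01086 m²), I_d = ε₀ πR² dE/dt = 0.01855 A.
For r ≥ R the full I_d is enclosed: B = μ₀ I_d/(2πr) = (4π×10^-7)(0.01855)/(2π·0.131) = 2.83×10^-8 T.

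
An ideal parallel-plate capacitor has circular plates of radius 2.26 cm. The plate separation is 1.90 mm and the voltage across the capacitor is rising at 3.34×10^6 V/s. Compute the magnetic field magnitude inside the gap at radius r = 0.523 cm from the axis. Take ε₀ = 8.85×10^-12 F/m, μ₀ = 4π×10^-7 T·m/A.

5.11×10^-11 T

dE/dt = (dV/dt)/d = 1.758×10^9 V/(m·s); I_d = ε₀(πR²)(dE/dt) = (8.85×10^-12)(1.605×10^-3)(1.758×10^9) = 2.497×10^-5 A.
For r < R the Ampère–Maxwell law gives B(2πr) = μ₀ I_d (r²/R²), so B = μ₀ I_d r/(2πR²) = (4π×10^-7)(2.497×10^-5)(5.23×10^-3)/(2π·0.0226²) = 5.11×10^-11 T.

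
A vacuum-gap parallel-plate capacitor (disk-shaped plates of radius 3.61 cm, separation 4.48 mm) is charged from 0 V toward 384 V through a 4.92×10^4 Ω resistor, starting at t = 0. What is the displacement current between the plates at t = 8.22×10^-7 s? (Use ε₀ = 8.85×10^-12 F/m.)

9.89×10^-4 A

C = ε₀A/d = (8.85×10^-12)(4.094×10^-3)/(4.48×10^-3) = 8.087×10^-12 F, so τ = RC = 3.979×10^-7 s.
The conduction current is I(t) = (V₀/R) e^(−t/τ), and the displacement current between the plates equals it.
t/τ = 2.066; I_d = (384/4.92×10^4) · e^(−2.066) = (7.805×10^-3)(0.1267) = 9.89×10^-4 A.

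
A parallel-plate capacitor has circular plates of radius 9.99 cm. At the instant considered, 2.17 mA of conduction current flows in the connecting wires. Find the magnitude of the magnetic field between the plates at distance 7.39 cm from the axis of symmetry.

3.21×10^-9 T

By continuity the displacement current in the gap matches the conduction current: I_d = 2.17×10^-3 A.
For r < R the Ampère–Maxwell law gives B(2πr) = μ₀ I_d (r²/R²), so B = μ₀ I_d r/(2πR²) = (4π×10^-7)(2.17×10^-3)(0.0739)/(2π·0.0999²) = 3.21×10^-9 T.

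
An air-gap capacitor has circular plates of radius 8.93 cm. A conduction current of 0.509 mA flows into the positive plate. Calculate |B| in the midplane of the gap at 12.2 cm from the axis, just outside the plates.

8.34×10^-10 T

By continuity the displacement current in the gap matches the conduction current: I_d = 5.09×10^-4 A.
With r > R the enclosed displacement current is the full I_d; B = μ₀ I_d / (2πr) = 8.34×10^-10 T.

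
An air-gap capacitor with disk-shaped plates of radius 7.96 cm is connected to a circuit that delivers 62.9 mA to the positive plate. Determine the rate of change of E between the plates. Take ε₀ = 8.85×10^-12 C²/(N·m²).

The displacement current between the plates equals the conduction current, I_d = 62.9 mA.
Inverting I_d = ε₀ A dE/dt gives dE/dt = 0.0629 / (8.85×10^-12 · 0.01991) = 3.57×10^11 V/(m·s).

3.57×10^11 V/(m·s)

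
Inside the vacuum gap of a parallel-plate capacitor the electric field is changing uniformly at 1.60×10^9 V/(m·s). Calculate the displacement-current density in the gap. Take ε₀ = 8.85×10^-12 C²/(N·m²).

J_d = ε₀ ∂E/∂t, so J_d = 0.0142 A/m².

0.0142 A/m²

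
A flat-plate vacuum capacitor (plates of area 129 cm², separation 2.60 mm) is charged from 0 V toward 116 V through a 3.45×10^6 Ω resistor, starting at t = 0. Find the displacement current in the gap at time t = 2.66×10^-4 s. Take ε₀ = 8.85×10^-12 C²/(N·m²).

With C = ε₀A/d = (8.85×10^-12)(0.0129)/(2.60×10^-3) = 4.391×10^-11 F, the time constant is τ = RC = 1.515×10^-4 s, so t/τ = 1.756 and e^(−t/τ) = 0.1727.
I_d = I_cond = (V₀/R) e^(−t/τ) = (3.362×10^-5)(0.1727) = 5.81×10^-6 A.

5.81×10^-6 A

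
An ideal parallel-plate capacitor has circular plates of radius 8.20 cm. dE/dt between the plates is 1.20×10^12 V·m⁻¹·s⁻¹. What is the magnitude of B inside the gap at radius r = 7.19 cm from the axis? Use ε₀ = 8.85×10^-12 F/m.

4.80×10^-7 T

Total displacement current: I_d = ε₀(πR²)(dE/dt) = (8.85×10^-12)(0.02112)(1.20×10^12) = 0.2243 A.
∮B·dl = μ₀ I_d,enc with I_d,enc = I_d r²/R² = 0.1724 A; so B = μ₀ I_d,enc/(2πr) = 4.80×10^-7 T.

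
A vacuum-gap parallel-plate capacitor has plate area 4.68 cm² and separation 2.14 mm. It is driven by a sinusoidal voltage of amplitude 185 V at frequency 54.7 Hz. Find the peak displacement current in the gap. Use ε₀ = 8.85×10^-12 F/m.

1.23×10^-7 A

The displacement current equals the conduction current C dV/dt, which peaks at C V₀ ω.
With C = ε₀A/d = (8.85×10^-12)(4.68×10^-4)/(2.14×10^-3) = 1.935×10^-12 F and ω = 2πf = 343.7 rad/s, I_d,max = (1.935×10^-12)(185)(343.7) = 1.23×10^-7 A.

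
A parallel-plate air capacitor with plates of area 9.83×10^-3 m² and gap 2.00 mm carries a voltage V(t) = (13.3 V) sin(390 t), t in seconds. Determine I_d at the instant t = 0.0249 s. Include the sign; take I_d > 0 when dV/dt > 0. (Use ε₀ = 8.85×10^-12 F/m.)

-2.16×10^-7 A

C = ε₀A/d = (8.85×10^-12)(9.83×10^-3)/(2.00×10^-3) = 4.350×10^-11 F. dV/dt = V₀ω·cos(ωt); at ωt = 9.711 rad this factor is -0.9593.
I_d = C dV/dt = (4.350×10^-11)(13.3)(390)(-0.9593) = -2.16×10^-7 A.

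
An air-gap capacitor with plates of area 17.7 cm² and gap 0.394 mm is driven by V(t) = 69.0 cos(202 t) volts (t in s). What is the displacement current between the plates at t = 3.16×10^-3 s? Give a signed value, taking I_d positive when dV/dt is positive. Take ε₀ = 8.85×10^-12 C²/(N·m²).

C = ε₀A/d = (8.85×10^-12)(1.77×10^-3)/(3.94×10^-4) = 3.976×10^-11 F. dV/dt = V₀ω·−sin(ωt); at ωt = 0.63832 rad this factor is -0.5958.
I_d = C dV/dt = (3.976×10^-11)(69.0)(202)(-0.5958) = -3.30×10^-7 A.

-3.30×10^-7 A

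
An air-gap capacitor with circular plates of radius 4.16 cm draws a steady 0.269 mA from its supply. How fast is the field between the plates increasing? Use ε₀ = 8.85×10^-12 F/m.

By continuity, I_d in the gap equals the 0.269 mA flowing in the wire.
Inverting I_d = ε₀ A dE/dt gives dE/dt = 2.69×10^-4 / (8.85×10^-12 · 5.437×10^-3) = 5.59×10^9 V/(m·s).

5.59×10^9 V/(m·s)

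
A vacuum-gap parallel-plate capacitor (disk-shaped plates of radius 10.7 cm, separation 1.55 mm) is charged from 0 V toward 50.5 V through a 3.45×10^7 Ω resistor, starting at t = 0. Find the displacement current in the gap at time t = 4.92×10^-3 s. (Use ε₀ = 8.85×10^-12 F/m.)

With C = ε₀A/d = (8.85×10^-12)(0.03597)/(1.55×10^-3) = 2.054×10^-10 F, the time constant is τ = RC = 7.086×10^-3 s, so t/τ = 0.6943 and e^(−t/τ) = 0.4994.
I_d = I_cond = (V₀/R) e^(−t/τ) = (1.464×10^-6)(0.4994) = 7.31×10^-7 A.

7.31×10^-7 A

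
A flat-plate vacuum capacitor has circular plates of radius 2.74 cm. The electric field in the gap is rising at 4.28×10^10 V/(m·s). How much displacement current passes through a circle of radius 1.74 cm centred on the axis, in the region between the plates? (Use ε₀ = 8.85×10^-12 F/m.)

I_d = ε₀ dΦ_E/dt = ε₀ πR² (dE/dt) = (8.85×10^-12)(2.359×10^-3)(4.28×10^10) = 8.935×10^-4 A through the full plate area.
Since J_d is uniform, the enclosed fraction is (r/R)² = 0.4033, giving I_d,enc = 3.60×10^-4 A.

3.60×10^-4 A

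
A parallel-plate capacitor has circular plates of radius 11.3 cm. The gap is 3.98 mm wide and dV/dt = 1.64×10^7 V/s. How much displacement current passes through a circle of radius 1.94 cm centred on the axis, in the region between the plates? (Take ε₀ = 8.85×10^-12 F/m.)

4.31×10^-5 A

dE/dt = (dV/dt)/d = 4.121×10^9 V/(m·s); I_d = ε₀(πR²)(dE/dt) = (8.85×10^-12)(0.04011)(4.121×10^9) = 1.463×10^-3 A.
Since J_d is uniform, the enclosed fraction is (r/R)² = 0.02947, giving I_d,enc = 4.31×10^-5 A.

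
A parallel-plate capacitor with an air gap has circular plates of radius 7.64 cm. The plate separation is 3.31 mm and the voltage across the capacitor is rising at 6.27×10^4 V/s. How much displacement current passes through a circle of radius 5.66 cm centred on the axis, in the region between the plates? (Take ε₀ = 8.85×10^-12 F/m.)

1.69×10^-6 A

With E = V/d, dE/dt = 1.894×10^7 V/(m·s) and πR² = 0.01834 m², giving I_d = ε₀ πR² dE/dt = 3.074×10^-6 A.
The field is uniform, so I_d,enc = I_d (r/R)² = (3.074×10^-6)(5.66/7.64)² = 1.69×10^-6 A.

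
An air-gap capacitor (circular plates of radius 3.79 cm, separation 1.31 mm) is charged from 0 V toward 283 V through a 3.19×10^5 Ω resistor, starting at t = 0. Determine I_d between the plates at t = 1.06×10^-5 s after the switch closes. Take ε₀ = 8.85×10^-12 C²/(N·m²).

With C = ε₀A/d = (8.85×10^-12)(4.513×10^-3)/(1.31×10^-3) = 3.049×10^-11 F, the time constant is τ = RC = 9.726×10^-6 s, so t/τ = 1.090 and e^(−t/τ) = 0.3362.
I_d = I_cond = (V₀/R) e^(−t/τ) = (8.871×10^-4)(0.3362) = 2.98×10^-4 A.

2.98×10^-4 A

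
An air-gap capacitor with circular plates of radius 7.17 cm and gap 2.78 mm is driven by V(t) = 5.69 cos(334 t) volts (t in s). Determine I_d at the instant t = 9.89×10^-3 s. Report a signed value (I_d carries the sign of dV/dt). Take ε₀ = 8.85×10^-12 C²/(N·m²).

1.57×10^-8 A

dE/dt = (V₀ω/d)·−sin(ωt) with ωt = 3.30326 rad: (5.69)(334)(0.1610)/(2.78×10^-3) = 1.101×10^5 V/(m·s).
I_d = ε₀ A dE/dt = (8.85×10^-12)(0.01615)(1.101×10^5) = 1.57×10^-8 A.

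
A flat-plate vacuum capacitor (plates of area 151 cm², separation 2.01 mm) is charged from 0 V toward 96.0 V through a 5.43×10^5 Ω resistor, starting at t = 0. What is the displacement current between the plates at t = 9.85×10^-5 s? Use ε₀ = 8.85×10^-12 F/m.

With C = ε₀A/d = (8.85×10^-12)(0.0151)/(2.01×10^-3) = 6.649×10^-11 F, the time constant is τ = RC = 3.610×10^-5 s, so t/τ = 2.729 and e^(−t/τ) = 0.06528.
I_d = I_cond = (V₀/R) e^(−t/τ) = (1.768×10^-4)(0.06528) = 1.15×10^-5 A.

1.15×10^-5 A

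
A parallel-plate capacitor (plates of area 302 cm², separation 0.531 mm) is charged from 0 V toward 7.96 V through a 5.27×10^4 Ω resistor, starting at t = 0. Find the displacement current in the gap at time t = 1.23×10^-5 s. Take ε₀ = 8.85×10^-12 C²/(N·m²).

9.50×10^-5 A

C = ε₀A/d = (8.85×10^-12)(0.0302)/(5.31×10^-4) = 5.033×10^-10 F and τ = RC = 2.652×10^-5 s. I_d in the gap equals the RC charging current.
I_d(t) = (V₀/R) e^(−t/τ) = 1.510×10^-4 · e^(−0.4638) = 9.50×10^-5 A.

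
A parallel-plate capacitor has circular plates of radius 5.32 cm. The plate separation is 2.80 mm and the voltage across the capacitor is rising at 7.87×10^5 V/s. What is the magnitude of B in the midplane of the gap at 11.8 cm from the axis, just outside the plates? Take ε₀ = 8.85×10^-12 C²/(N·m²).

I_d = C dV/dt with C = ε₀πR²/d = 2.810×10^-11 F, so I_d = (2.810×10^-11)(7.87×10^5) = 2.211×10^-5 A.
For r ≥ R the full I_d is enclosed: B = μ₀ I_d/(2πr) = (4π×10^-7)(2.211×10^-5)/(2π·0.118) = 3.75×10^-11 T.

3.75×10^-11 T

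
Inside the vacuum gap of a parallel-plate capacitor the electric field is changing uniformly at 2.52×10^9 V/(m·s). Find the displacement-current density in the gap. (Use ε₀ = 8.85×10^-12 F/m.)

J_d = ε₀ ∂E/∂t, so J_d = 0.0223 A/m².

0.0223 A/m²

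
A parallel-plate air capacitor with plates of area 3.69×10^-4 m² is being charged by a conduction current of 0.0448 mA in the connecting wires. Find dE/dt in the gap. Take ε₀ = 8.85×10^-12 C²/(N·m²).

1.37×10^10 V/(m·s)

By continuity, I_d in the gap equals the 0.0448 mA flowing in the wire.
Since I_d = ε₀ A dE/dt, dE/dt = I_d/(ε₀A) = (4.48×10^-5)/((8.85×10^-12)(3.69×10^-4)) = 1.37×10^10 V/(m·s).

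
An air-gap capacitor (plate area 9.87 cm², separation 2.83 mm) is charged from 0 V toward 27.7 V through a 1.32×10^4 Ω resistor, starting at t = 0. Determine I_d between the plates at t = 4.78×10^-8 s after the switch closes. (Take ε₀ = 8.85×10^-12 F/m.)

C = ε₀A/d = (8.85×10^-12)(9.87×10^-4)/(2.83×10^-3) = 3.087×10^-12 F, so τ = RC = 4.075×10^-8 s.
The conduction current is I(t) = (V₀/R) e^(−t/τ), and the displacement current between the plates equals it.
t/τ = 1.173; I_d = (27.7/1.32×10^4) · e^(−1.173) = (2.098×10^-3)(0.3094) = 6.49×10^-4 A.

6.49×10^-4 A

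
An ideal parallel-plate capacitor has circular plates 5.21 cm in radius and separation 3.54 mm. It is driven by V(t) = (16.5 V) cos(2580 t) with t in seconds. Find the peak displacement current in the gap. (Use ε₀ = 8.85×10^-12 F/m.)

The displacement current equals the conduction current C dV/dt, which peaks at C V₀ ω.
With C = ε₀A/d = (8.85×10^-12)(8.528×10^-3)/(3.54×10^-3) = 2.132×10^-11 F and ω = 2580 rad/s, I_d,max = (2.132×10^-11)(16.5)(2580) = 9.08×10^-7 A.

9.08×10^-7 A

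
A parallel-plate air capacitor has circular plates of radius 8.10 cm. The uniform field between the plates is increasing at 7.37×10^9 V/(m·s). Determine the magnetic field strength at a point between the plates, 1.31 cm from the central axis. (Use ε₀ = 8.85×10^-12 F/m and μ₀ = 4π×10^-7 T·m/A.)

I_d = ε₀ dΦ_E/dt = ε₀ πR² (dE/dt) = (8.85×10^-12)(0.02061)(7.37×10^9) = 1.344×10^-3 A through the full plate area.
An Ampèrian loop of radius r encloses a fraction (r/R)² of I_d. Then B·2πr = μ₀ I_d (r/R)², giving B = μ₀ I_d r/(2πR²) = 5.37×10^-10 T.

5.37×10^-10 T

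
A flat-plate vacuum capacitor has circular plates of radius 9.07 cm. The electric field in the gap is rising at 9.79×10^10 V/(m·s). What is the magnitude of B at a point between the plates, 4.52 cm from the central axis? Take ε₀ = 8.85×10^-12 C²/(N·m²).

Total displacement current: I_d = ε₀(πR²)(dE/dt) = (8.85×10^-12)(0.02584)(9.79×10^10) = 0.02239 A.
∮B·dl = μ₀ I_d,enc with I_d,enc = I_d r²/R² = 5.561×10^-3 A; so B = μ₀ I_d,enc/(2πr) = 2.46×10^-8 T.

2.46×10^-8 T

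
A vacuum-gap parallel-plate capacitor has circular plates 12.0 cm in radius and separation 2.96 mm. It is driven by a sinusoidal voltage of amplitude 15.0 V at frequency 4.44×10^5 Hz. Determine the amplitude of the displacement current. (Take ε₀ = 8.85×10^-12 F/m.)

5.66×10^-3 A

The displacement current equals the conduction current C dV/dt, which peaks at C V₀ ω.
With C = ε₀A/d = (8.85×10^-12)(0.04524)/(2.96×10^-3) = 1.353×10^-10 F and ω = 2πf = 2.790×10^6 rad/s, I_d,max = (1.353×10^-10)(15.0)(2.790×10^6) = 5.66×10^-3 A.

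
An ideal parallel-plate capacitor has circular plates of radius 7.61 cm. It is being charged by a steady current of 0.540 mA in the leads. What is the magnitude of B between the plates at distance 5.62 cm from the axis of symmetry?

1.05×10^-9 T

No conduction current crosses the gap, so I_d there equals the 5.40×10^-4 A in the leads.
∮B·dl = μ₀ I_d,enc with I_d,enc = I_d r²/R² = 2.945×10^-4 A; so B = μ₀ I_d,enc/(2πr) = 1.05×10^-9 T.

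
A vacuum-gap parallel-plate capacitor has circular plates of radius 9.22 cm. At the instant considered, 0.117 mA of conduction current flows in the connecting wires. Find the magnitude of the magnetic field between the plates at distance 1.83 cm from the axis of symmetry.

By continuity the displacement current in the gap matches the conduction current: I_d = 1.17×10^-4 A.
An Ampèrian loop of radius r encloses a fraction (r/R)² of I_d. Then B·2πr = μ₀ I_d (r/R)², giving B = μ₀ I_d r/(2πR²) = 5.04×10^-11 T.

5.04×10^-11 T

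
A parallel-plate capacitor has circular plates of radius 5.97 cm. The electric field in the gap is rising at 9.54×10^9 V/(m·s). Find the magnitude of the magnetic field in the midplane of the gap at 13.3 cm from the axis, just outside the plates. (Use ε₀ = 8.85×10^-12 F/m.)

I_d = ε₀ dΦ_E/dt = ε₀ πR² (dE/dt) = (8.85×10^-12)(0.01120)(9.54×10^9) = 9.456×10^-4 A through the full plate area.
Outside the plates the loop encloses all of I_d, so B·2πr = μ₀ I_d and B = 1.42×10^-9 T.

1.42×10^-9 T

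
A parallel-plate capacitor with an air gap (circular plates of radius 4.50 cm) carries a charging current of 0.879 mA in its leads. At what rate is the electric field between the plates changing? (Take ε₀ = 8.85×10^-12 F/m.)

1.56×10^10 V/(m·s)

The displacement current between the plates equals the conduction current, I_d = 0.879 mA.
Since I_d = ε₀ A dE/dt, dE/dt = I_d/(ε₀A) = (8.79×10^-4)/((8.85×10^-12)(6.362×10^-3)) = 1.56×10^10 V/(m·s).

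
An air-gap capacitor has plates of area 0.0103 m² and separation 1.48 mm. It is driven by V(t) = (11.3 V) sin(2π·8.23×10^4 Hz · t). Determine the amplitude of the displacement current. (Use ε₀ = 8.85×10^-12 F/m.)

C = ε₀A/d = (8.85×10^-12)(0.0103)/(1.48×10^-3) = 6.159×10^-11 F; ω = 2πf = 5.171×10^5 rad/s.
I_d = C dV/dt, so |I_d|_max = C V₀ ω = (6.159×10^-11)(11.3)(5.171×10^5) = 3.60×10^-4 A.

3.60×10^-4 A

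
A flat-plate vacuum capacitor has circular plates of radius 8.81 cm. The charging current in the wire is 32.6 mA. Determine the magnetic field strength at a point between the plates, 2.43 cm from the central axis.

No conduction current crosses the gap, so I_d there equals the 0.0326 A in the leads.
∮B·dl = μ₀ I_d,enc with I_d,enc = I_d r²/R² = 2.480×10^-3 A; so B = μ₀ I_d,enc/(2πr) = 2.04×10^-8 T.

2.04×10^-8 T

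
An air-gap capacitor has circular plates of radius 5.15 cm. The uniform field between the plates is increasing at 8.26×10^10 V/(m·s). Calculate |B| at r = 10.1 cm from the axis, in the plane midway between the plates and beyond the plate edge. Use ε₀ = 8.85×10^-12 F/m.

1.21×10^-8 T

Through the whole plate area (πR² = 8.332×10^-3 m²), I_d = ε₀ πR² dE/dt = 6.091×10^-3 A.
Outside the plates the loop encloses all of I_d, so B·2πr = μ₀ I_d and B = 1.21×10^-8 T.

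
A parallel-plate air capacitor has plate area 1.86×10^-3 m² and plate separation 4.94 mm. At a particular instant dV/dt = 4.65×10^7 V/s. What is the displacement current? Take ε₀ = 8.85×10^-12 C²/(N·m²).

1.55×10^-4 A

The field between the plates is E = V/d, so dE/dt = (4.65×10^7)/(4.94×10^-3 m) = 9.413×10^9 V/(m·s).
I_d = ε₀ A (dE/dt) = (8.85×10^-12)(1.86×10^-3)(9.413×10^9) = 1.55×10^-4 A.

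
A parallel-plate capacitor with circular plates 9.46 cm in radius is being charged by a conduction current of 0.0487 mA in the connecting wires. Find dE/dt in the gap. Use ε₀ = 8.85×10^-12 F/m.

1.96×10^8 V/(m·s)

The displacement current between the plates equals the conduction current, I_d = 0.0487 mA.
Then dE/dt = I_d/(ε₀A) = 1.96×10^8 V/(m·s).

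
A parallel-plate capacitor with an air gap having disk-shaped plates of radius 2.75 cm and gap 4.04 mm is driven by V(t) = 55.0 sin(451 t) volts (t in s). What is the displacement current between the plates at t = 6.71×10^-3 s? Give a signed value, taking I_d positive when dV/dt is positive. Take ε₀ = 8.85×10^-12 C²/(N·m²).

-1.28×10^-7 A

dV/dt = (55.0)(451)·cos(3.02621) = -2.464×10^4 V/s.
I_d = C dV/dt with C = ε₀A/d = (8.85×10^-12)(2.376×10^-3)/(4.04×10^-3) = 5.205×10^-12 F, so I_d = (5.205×10^-12)(-2.464×10^4) = -1.28×10^-7 A.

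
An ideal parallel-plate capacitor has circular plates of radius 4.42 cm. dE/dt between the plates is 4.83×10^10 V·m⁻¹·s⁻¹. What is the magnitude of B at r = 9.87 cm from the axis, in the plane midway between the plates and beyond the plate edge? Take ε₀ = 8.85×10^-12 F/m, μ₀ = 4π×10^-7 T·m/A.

5.32×10^-9 T

Through the whole plate area (πR² = 6.138×10^-3 m²), I_d = ε₀ πR² dE/dt = 2.624×10^-3 A.
For r ≥ R the full I_d is enclosed: B = μ₀ I_d/(2πr) = (4π×10^-7)(2.624×10^-3)/(2π·0.0987) = 5.32×10^-9 T.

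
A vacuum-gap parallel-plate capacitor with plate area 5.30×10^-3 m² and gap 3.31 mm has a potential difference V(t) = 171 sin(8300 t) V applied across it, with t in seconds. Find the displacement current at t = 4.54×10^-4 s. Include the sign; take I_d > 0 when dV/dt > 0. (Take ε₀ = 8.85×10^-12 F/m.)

-1.63×10^-5 A

dV/dt = (171)(8300)·cos(3.7682) = -1.150×10^6 V/s.
I_d = C dV/dt with C = ε₀A/d = (8.85×10^-12)(5.30×10^-3)/(3.31×10^-3) = 1.417×10^-11 F, so I_d = (1.417×10^-11)(-1.150×10^6) = -1.63×10^-5 A.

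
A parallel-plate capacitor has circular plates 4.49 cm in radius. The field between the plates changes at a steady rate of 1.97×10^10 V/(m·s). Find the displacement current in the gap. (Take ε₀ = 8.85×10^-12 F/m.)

I_d = ε₀ A (dE/dt) = (8.85×10^-12)(6.333×10^-3 m²)(1.97×10^10) = 1.10×10^-3 A.

1.10×10^-3 A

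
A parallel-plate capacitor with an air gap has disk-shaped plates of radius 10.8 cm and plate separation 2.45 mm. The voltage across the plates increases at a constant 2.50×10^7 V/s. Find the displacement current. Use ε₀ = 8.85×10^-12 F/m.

The displacement current equals the charging current C dV/dt. With C = ε₀A/d = (8.85×10^-12)(0.03664)/(2.45×10^-3) = 1.324×10^-10 F, I_d = (1.324×10^-10)(2.50×10^7) = 3.31×10^-3 A.

3.31×10^-3 A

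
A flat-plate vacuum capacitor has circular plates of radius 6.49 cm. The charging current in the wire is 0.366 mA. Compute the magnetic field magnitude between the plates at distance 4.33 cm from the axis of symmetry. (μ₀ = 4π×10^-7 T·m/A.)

7.53×10^-10 T

No conduction current crosses the gap, so I_d there equals the 3.66×10^-4 A in the leads.
An Ampèrian loop of radius r encloses a fraction (r/R)² of I_d. Then B·2πr = μ₀ I_d (r/R)², giving B = μ₀ I_d r/(2πR²) = 7.53×10^-10 T.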